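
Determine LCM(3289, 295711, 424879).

3289 = 11 · 13 · 23; 295711 = 13 · 23² · 43; 424879 = 7² · 13 · 23 · 29
lcm takes max exponent of each prime: 7² · 11 · 13 · 23² · 29 · 43 = 4622258641

4622258641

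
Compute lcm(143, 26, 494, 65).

27170

143 = 11 · 13; 26 = 2 · 13; 494 = 2 · 13 · 19; 65 = 5 · 13
lcm takes max exponent of each prime: 2 · 5 · 11 · 13 · 19 = 27170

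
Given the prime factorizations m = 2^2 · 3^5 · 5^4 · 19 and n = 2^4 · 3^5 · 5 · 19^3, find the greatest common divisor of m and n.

92340

min exponent per shared prime: 2^2 · 3^5 · 5 · 19 = 92340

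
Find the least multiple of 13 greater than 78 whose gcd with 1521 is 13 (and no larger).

91

gcd(m, 1521) = 13 forces 13 | m; write m = 13s. Then gcd(13s, 13·117) = 13·gcd(s, 117), so need gcd(s, 117) = 1.
13s > 78 gives s ≥ 7. The least s ≥ 7 coprime to 117 is 7, so m = 13·7 = 91.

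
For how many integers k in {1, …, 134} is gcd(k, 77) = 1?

77 = 7·11. Inclusion–exclusion on these primes:
134 − ⌊134/7⌋ − ⌊134/11⌋ + ⌊134/77⌋ = 104

104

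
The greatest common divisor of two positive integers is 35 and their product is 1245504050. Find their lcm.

35585830

Since gcd(a,b)·lcm(a,b) = ab, lcm = 1245504050/35 = 35585830.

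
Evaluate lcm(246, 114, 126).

246 = 2 · 3 · 41; 114 = 2 · 3 · 19; 126 = 2 · 3² · 7
lcm takes max exponent of each prime: 2 · 3² · 7 · 19 · 41 = 98154

98154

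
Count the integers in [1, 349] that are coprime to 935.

240

935 = 5·11·17. Inclusion–exclusion on these primes:
349 − ⌊349/5⌋ − ⌊349/11⌋ − ⌊349/17⌋ + ⌊349/55⌋ + ⌊349/85⌋ + ⌊349/187⌋ − ⌊349/935⌋ = 240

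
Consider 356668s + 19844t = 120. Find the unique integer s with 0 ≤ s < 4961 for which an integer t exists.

Reduce mod 19844: 356668s ≡ 120 (mod 19844). With g = gcd(356668, 19844) = 4 dividing 120, divide through: 89167s ≡ 30 (mod 4961).
Since gcd(89167, 4961) = 1, s ≡ 30·(89167)⁻¹ ≡ 3143 (mod 4961). Smallest non-negative: 3143.

3143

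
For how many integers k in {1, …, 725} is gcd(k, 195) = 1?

195 = 3·5·13. Inclusion–exclusion on these primes:
725 − ⌊725/3⌋ − ⌊725/5⌋ − ⌊725/13⌋ + ⌊725/15⌋ + ⌊725/39⌋ + ⌊725/65⌋ − ⌊725/195⌋ = 358

358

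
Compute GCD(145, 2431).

Euclid: 2431 = 16·145 + 111; 145 = 1·111 + 34; 111 = 3·34 + 9; 34 = 3·9 + 7; 9 = 1·7 + 2; 7 = 3·2 + 1; 2 = 2·1 + 0. Last nonzero remainder: 1.

1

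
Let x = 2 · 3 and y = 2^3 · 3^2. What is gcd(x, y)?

6

min exponent per shared prime: 2 · 3 = 6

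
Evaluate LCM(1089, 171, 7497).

17235603

1089 = 3² · 11²; 171 = 3² · 19; 7497 = 3² · 7² · 17
lcm takes max exponent of each prime: 3² · 7² · 11² · 17 · 19 = 17235603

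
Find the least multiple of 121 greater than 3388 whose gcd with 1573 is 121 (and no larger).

gcd(t, 1573) = 121 forces 121 | t; write t = 121s. Then gcd(121s, 121·13) = 121·gcd(s, 13), so need gcd(s, 13) = 1.
121s > 3388 gives s ≥ 29. The least s ≥ 29 coprime to 13 is 29, so t = 121·29 = 3509.

3509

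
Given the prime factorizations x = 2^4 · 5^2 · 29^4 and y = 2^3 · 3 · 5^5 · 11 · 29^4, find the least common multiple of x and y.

1167013650000

max exponent per prime: 2^4 · 3 · 5^5 · 11 · 29^4 = 1167013650000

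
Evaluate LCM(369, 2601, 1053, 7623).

lcm(369, 2601) = 369·2601/gcd = 959769/9 = 106641
lcm(106641, 1053) = 106641·1053/gcd = 112292973/9 = 12476997
lcm(12476997, 7623) = 12476997·7623/gcd = 95112148131/9 = 10568016459

10568016459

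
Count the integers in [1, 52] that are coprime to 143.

143 = 11·13. Inclusion–exclusion on these primes:
52 − ⌊52/11⌋ − ⌊52/13⌋ + ⌊52/143⌋ = 44

44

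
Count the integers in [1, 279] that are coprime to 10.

Prime factors of 10: 2, 5. Count integers ≤ 279 divisible by none of them.
By inclusion–exclusion: 279 − ⌊279/2⌋ − ⌊279/5⌋ + ⌊279/10⌋ = 112.

112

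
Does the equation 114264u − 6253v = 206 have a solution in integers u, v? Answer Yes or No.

gcd(114264, 6253): 114264 = 18·6253 + 1710; 6253 = 3·1710 + 1123; 1710 = 1·1123 + 587; 1123 = 1·587 + 536; 587 = 1·536 + 51; 536 = 10·51 + 26; 51 = 1·26 + 25; 26 = 1·25 + 1; 25 = 25·1 + 0 → 1
1 divides 206, so a solution exists.

Yes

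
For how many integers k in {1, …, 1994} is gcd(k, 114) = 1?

630

114 = 2·3·19. Inclusion–exclusion on these primes:
1994 − ⌊1994/2⌋ − ⌊1994/3⌋ − ⌊1994/19⌋ + ⌊1994/6⌋ + ⌊1994/38⌋ + ⌊1994/57⌋ − ⌊1994/114⌋ = 630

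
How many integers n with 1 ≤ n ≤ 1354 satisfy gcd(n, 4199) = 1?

1115

Prime factors of 4199: 13, 17, 19. Count integers ≤ 1354 divisible by none of them.
By inclusion–exclusion: 1354 − ⌊1354/13⌋ − ⌊1354/17⌋ − ⌊1354/19⌋ + ⌊1354/221⌋ + ⌊1354/247⌋ + ⌊1354/323⌋ − ⌊1354/4199⌋ = 1115.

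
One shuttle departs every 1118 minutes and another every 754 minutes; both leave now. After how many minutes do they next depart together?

32422

1118 = 2 · 13 · 43; 754 = 2 · 13 · 29
max exponents: 2 · 13 · 29 · 43 = 32422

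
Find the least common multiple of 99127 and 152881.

99127 = 7³ · 17²; 152881 = 17² · 23²
max exponents: 7³ · 17² · 23² = 52438183

52438183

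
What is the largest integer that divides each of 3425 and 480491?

1

Euclid: 480491 = 140·3425 + 991; 3425 = 3·991 + 452; 991 = 2·452 + 87; 452 = 5·87 + 17; 87 = 5·17 + 2; 17 = 8·2 + 1; 2 = 2·1 + 0. Last nonzero remainder: 1.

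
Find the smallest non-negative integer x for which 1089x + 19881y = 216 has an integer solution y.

gcd(1089, 19881) = 9 (Euclid: 19881 = 18·1089 + 279; 1089 = 3·279 + 252; 279 = 1·252 + 27; 252 = 9·27 + 9; 27 = 3·9 + 0), and 9 | 216.
Extended Euclid: 1089·(712) + 19881·(-39) = 9. Scale by 24: x₀ = 17088.
General solution x = x₀ + 2209t; reducing mod 2209 gives x = 1625 (and y = -89).

1625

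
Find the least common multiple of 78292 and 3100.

gcd first: 78292 = 25·3100 + 792; 3100 = 3·792 + 724; 792 = 1·724 + 68; 724 = 10·68 + 44; 68 = 1·44 + 24; 44 = 1·24 + 20; 24 = 1·20 + 4; 20 = 5·4 + 0 → gcd = 4
lcm = 78292·3100/gcd = 242705200/4 = 60676300

60676300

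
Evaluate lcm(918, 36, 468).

23868

lcm(918, 36) = 918·36/gcd = 33048/18 = 1836
lcm(1836, 468) = 1836·468/gcd = 859248/36 = 23868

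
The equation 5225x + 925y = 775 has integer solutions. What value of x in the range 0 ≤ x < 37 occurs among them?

9

Reduce mod 925: 5225x ≡ 775 (mod 925). With g = gcd(5225, 925) = 25 dividing 775, divide through: 209x ≡ 31 (mod 37).
Since gcd(209, 37) = 1, x ≡ 31·(209)⁻¹ ≡ 9 (mod 37). Smallest non-negative: 9.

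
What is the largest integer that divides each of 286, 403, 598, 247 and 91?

286 = 2 · 11 · 13; 403 = 13 · 31; 598 = 2 · 13 · 23; 247 = 13 · 19; 91 = 7 · 13
gcd takes min exponent of each prime: 13 = 13

13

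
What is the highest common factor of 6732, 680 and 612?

gcd(6732, 680): 6732 = 9·680 + 612; 680 = 1·612 + 68; 612 = 9·68 + 0 → 68
gcd(68, 612): 612 = 9·68 + 0 → 68

68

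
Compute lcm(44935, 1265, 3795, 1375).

44935 = 5 · 11 · 19 · 43; 1265 = 5 · 11 · 23; 3795 = 3 · 5 · 11 · 23; 1375 = 5³ · 11
lcm takes max exponent of each prime: 3 · 5³ · 11 · 19 · 23 · 43 = 77512875

77512875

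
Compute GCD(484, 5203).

Euclid: 5203 = 10·484 + 363; 484 = 1·363 + 121; 363 = 3·121 + 0. Last nonzero remainder: 121.

121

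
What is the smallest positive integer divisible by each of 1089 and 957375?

1089 = 3² · 11²; 957375 = 3² · 5³ · 23 · 37
max exponents: 3² · 5³ · 11² · 23 · 37 = 115842375

115842375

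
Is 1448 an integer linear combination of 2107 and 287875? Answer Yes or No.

No

By Bézout, 2107u − 287875v = 1448 has integer solutions iff gcd(2107, 287875) | 1448.
Euclid: 287875 = 136·2107 + 1323; 2107 = 1·1323 + 784; 1323 = 1·784 + 539; 784 = 1·539 + 245; 539 = 2·245 + 49; 245 = 5·49 + 0. gcd = 49; 1448 mod 49 = 27. No.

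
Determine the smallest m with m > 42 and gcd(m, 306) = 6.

48

306 = 6·51. Any m with gcd(m, 306) = 6 is a multiple of 6, say 6s, with s coprime to 51.
Need s > 42/6, so s ≥ 8. First s ≥ 8 with gcd(s, 51) = 1 is s = 8. Thus m = 6·8 = 48.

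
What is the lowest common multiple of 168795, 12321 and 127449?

3272328907155

lcm(168795, 12321) = 168795·12321/gcd = 2079723195/9 = 231080355
lcm(231080355, 127449) = 231080355·127449/gcd = 29450960164395/9 = 3272328907155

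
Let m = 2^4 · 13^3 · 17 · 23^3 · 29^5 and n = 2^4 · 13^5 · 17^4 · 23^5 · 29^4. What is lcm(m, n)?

max exponent per prime: 2^4 · 13^5 · 17^4 · 23^5 · 29^5 = 65503061597365786650685936

65503061597365786650685936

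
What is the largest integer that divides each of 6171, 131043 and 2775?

3

gcd(6171, 131043): 131043 = 21·6171 + 1452; 6171 = 4·1452 + 363; 1452 = 4·363 + 0 → 363
gcd(363, 2775): 2775 = 7·363 + 234; 363 = 1·234 + 129; 234 = 1·129 + 105; 129 = 1·105 + 24; 105 = 4·24 + 9; 24 = 2·9 + 6; 9 = 1·6 + 3; 6 = 2·3 + 0 → 3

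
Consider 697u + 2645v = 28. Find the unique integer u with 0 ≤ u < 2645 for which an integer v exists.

gcd(697, 2645) = 1 (Euclid: 2645 = 3·697 + 554; 697 = 1·554 + 143; 554 = 3·143 + 125; 143 = 1·125 + 18; 125 = 6·18 + 17; 18 = 1·17 + 1; 17 = 17·1 + 0), and 1 | 28.
Extended Euclid: 697·(148) + 2645·(-39) = 1. Scale by 28: u₀ = 4144.
General solution u = u₀ + 2645t; reducing mod 2645 gives u = 1499 (and v = -395).

1499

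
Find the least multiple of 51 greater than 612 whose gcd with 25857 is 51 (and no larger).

25857 = 51·507. Any a with gcd(a, 25857) = 51 is a multiple of 51, say 51s, with s coprime to 507.
Need s > 612/51, so s ≥ 13. First s ≥ 13 with gcd(s, 507) = 1 is s = 14. Thus a = 51·14 = 714.

714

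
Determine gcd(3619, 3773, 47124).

77

gcd(3619, 3773): 3773 = 1·3619 + 154; 3619 = 23·154 + 77; 154 = 2·77 + 0 → 77
gcd(77, 47124): 47124 = 612·77 + 0 → 77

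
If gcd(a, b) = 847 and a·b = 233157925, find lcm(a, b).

Since gcd(a,b)·lcm(a,b) = ab, lcm = 233157925/847 = 275275.

275275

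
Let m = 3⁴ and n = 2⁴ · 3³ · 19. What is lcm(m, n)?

max exponent per prime: 2⁴ · 3⁴ · 19 = 24624

24624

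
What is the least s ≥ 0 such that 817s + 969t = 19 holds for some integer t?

19

gcd(817, 969) = 19 (Euclid: 969 = 1·817 + 152; 817 = 5·152 + 57; 152 = 2·57 + 38; 57 = 1·38 + 19; 38 = 2·19 + 0), and 19 | 19.
Extended Euclid: 817·(19) + 969·(-16) = 19. Scale by 1: s₀ = 19.
General solution s = s₀ + 51k; reducing mod 51 gives s = 19 (and t = -16).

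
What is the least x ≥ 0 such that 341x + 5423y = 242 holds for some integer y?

446

gcd(341, 5423) = 11 (Euclid: 5423 = 15·341 + 308; 341 = 1·308 + 33; 308 = 9·33 + 11; 33 = 3·11 + 0), and 11 | 242.
Extended Euclid: 341·(-159) + 5423·(10) = 11. Scale by 22: x₀ = -3498.
General solution x = x₀ + 493t; reducing mod 493 gives x = 446 (and y = -28).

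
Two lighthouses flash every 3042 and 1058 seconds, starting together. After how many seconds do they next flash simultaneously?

gcd first: 3042 = 2·1058 + 926; 1058 = 1·926 + 132; 926 = 7·132 + 2; 132 = 66·2 + 0 → gcd = 2
lcm = 3042·1058/gcd = 3218436/2 = 1609218

1609218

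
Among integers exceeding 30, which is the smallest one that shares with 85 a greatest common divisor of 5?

35

gcd(k, 85) = 5 forces 5 | k; write k = 5s. Then gcd(5s, 5·17) = 5·gcd(s, 17), so need gcd(s, 17) = 1.
5s > 30 gives s ≥ 7. The least s ≥ 7 coprime to 17 is 7, so k = 5·7 = 35.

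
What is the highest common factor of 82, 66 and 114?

82 = 2 · 41; 66 = 2 · 3 · 11; 114 = 2 · 3 · 19
gcd takes min exponent of each prime: 2 = 2

2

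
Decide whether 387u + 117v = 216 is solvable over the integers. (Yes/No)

gcd(387, 117): 387 = 3·117 + 36; 117 = 3·36 + 9; 36 = 4·9 + 0 → 9
9 divides 216, so a solution exists.

Yes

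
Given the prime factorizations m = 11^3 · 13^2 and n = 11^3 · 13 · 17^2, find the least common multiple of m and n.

65007371

max exponent per prime: 11^3 · 13^2 · 17^2 = 65007371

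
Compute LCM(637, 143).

7007

637 = 7² · 13; 143 = 11 · 13
max exponents: 7² · 11 · 13 = 7007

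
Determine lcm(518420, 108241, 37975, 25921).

lcm(518420, 108241) = 518420·108241/gcd = 56114299220/49 = 1145189780
lcm(1145189780, 37975) = 1145189780·37975/gcd = 43488581895500/245 = 177504415900
lcm(177504415900, 25921) = 177504415900·25921/gcd = 4601091964543900/25921 = 177504415900

177504415900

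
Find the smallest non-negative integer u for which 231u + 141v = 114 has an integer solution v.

42

gcd(231, 141) = 3 (Euclid: 231 = 1·141 + 90; 141 = 1·90 + 51; 90 = 1·51 + 39; 51 = 1·39 + 12; 39 = 3·12 + 3; 12 = 4·3 + 0), and 3 | 114.
Extended Euclid: 231·(11) + 141·(-18) = 3. Scale by 38: u₀ = 418.
General solution u = u₀ + 47t; reducing mod 47 gives u = 42 (and v = -68).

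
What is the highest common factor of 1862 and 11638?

2

Euclid: 11638 = 6·1862 + 466; 1862 = 3·466 + 464; 466 = 1·464 + 2; 464 = 232·2 + 0. Last nonzero remainder: 2.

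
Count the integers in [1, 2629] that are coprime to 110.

956

Prime factors of 110: 2, 5, 11. Count integers ≤ 2629 divisible by none of them.
By inclusion–exclusion: 2629 − ⌊2629/2⌋ − ⌊2629/5⌋ − ⌊2629/11⌋ + ⌊2629/10⌋ + ⌊2629/22⌋ + ⌊2629/55⌋ − ⌊2629/110⌋ = 956.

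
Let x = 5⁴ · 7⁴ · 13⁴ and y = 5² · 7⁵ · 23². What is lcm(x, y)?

max exponent per prime: 5⁴ · 7⁵ · 13⁴ · 23² = 158708175364375

158708175364375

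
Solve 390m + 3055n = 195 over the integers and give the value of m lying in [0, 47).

Reduce mod 3055: 390m ≡ 195 (mod 3055). With g = gcd(390, 3055) = 65 dividing 195, divide through: 6m ≡ 3 (mod 47).
Since gcd(6, 47) = 1, m ≡ 3·(6)⁻¹ ≡ 24 (mod 47). Smallest non-negative: 24.

24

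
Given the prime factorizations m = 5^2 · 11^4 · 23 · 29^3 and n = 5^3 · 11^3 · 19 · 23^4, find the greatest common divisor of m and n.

min exponent per shared prime: 5^2 · 11^3 · 23 = 765325

765325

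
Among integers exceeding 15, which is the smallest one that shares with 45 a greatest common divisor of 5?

20

45 = 5·9. Any t with gcd(t, 45) = 5 is a multiple of 5, say 5s, with s coprime to 9.
Need s > 15/5, so s ≥ 4. First s ≥ 4 with gcd(s, 9) = 1 is s = 4. Thus t = 5·4 = 20.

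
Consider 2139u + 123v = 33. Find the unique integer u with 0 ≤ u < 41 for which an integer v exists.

Euclid: 2139 = 17·123 + 48; 123 = 2·48 + 27; 48 = 1·27 + 21; 27 = 1·21 + 6; 21 = 3·6 + 3; 6 = 2·3 + 0 → gcd = 3; 33 = 3·11.
Back-substitution yields 2139·(18) + 123·(-313) = 3, so one solution is u = 18·11 = 198, v = -313·11 = -3443.
Solutions in u differ by 123/3 = 41; the one in [0, 41) is 198 mod 41 = 34.

34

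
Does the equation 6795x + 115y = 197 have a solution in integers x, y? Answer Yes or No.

No

gcd(6795, 115): 6795 = 59·115 + 10; 115 = 11·10 + 5; 10 = 2·5 + 0 → 5
5 does not divide 197, so a solution does not exist.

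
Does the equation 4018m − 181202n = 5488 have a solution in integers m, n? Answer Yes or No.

Yes

gcd(4018, 181202): 181202 = 45·4018 + 392; 4018 = 10·392 + 98; 392 = 4·98 + 0 → 98
98 divides 5488, so a solution exists.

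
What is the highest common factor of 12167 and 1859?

1

12167 = 23³
1859 = 11 · 13²
Common: 1 = 1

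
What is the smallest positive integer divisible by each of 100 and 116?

2900

gcd first: 116 = 1·100 + 16; 100 = 6·16 + 4; 16 = 4·4 + 0 → gcd = 4
lcm = 100·116/gcd = 11600/4 = 2900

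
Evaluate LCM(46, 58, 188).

lcm(46, 58) = 46·58/gcd = 2668/2 = 1334
lcm(1334, 188) = 1334·188/gcd = 250792/2 = 125396

125396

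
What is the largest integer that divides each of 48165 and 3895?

95

Euclid: 48165 = 12·3895 + 1425; 3895 = 2·1425 + 1045; 1425 = 1·1045 + 380; 1045 = 2·380 + 285; 380 = 1·285 + 95; 285 = 3·95 + 0. Last nonzero remainder: 95.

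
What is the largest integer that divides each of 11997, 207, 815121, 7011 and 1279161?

9

11997 = 3² · 31 · 43; 207 = 3² · 23; 815121 = 3² · 41 · 47²; 7011 = 3² · 19 · 41; 1279161 = 3² · 13² · 29²
gcd takes min exponent of each prime: 3² = 9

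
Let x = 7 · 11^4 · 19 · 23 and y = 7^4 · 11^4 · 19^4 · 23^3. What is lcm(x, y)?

55739210443110887

max exponent per prime: 7^4 · 11^4 · 19^4 · 23^3 = 55739210443110887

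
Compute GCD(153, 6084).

9

Euclid: 6084 = 39·153 + 117; 153 = 1·117 + 36; 117 = 3·36 + 9; 36 = 4·9 + 0. Last nonzero remainder: 9.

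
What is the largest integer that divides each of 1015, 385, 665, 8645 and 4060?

35

gcd(1015, 385): 1015 = 2·385 + 245; 385 = 1·245 + 140; 245 = 1·140 + 105; 140 = 1·105 + 35; 105 = 3·35 + 0 → 35
gcd(35, 665): 665 = 19·35 + 0 → 35
gcd(35, 8645): 8645 = 247·35 + 0 → 35
gcd(35, 4060): 4060 = 116·35 + 0 → 35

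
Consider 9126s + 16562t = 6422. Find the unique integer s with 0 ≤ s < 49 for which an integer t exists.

37

Euclid: 16562 = 1·9126 + 7436; 9126 = 1·7436 + 1690; 7436 = 4·1690 + 676; 1690 = 2·676 + 338; 676 = 2·338 + 0 → gcd = 338; 6422 = 338·19.
Back-substitution yields 9126·(20) + 16562·(-11) = 338, so one solution is s = 20·19 = 380, t = -11·19 = -209.
Solutions in s differ by 16562/338 = 49; the one in [0, 49) is 380 mod 49 = 37.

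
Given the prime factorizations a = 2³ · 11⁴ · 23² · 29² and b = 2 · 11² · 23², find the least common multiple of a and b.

max exponent per prime: 2³ · 11⁴ · 23² · 29² = 52108958792

52108958792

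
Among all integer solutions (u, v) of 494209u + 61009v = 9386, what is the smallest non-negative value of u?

Euclid: 494209 = 8·61009 + 6137; 61009 = 9·6137 + 5776; 6137 = 1·5776 + 361; 5776 = 16·361 + 0 → gcd = 361; 9386 = 361·26.
Back-substitution yields 494209·(10) + 61009·(-81) = 361, so one solution is u = 10·26 = 260, v = -81·26 = -2106.
Solutions in u differ by 61009/361 = 169; the one in [0, 169) is 260 mod 169 = 91.

91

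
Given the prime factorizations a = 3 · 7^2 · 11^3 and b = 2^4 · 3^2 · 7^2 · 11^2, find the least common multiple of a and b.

9391536

max exponent per prime: 2^4 · 3^2 · 7^2 · 11^3 = 9391536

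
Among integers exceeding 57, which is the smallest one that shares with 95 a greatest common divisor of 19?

76

Multiples of 19 above 57: 19·4, 19·5, … . Need the cofactor coprime to 95/19 = 5.
Checking s = 4, 5, … the first with gcd(s, 5) = 1 is s = 4, giving 76.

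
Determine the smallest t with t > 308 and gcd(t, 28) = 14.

322

gcd(t, 28) = 14 forces 14 | t; write t = 14s. Then gcd(14s, 14·2) = 14·gcd(s, 2), so need gcd(s, 2) = 1.
14s > 308 gives s ≥ 23. The least s ≥ 23 coprime to 2 is 23, so t = 14·23 = 322.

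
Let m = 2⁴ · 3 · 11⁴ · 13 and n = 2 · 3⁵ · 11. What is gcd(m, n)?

66

min exponent per shared prime: 2 · 3 · 11 = 66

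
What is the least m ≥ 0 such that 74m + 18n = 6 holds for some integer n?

3

Reduce mod 18: 74m ≡ 6 (mod 18). With g = gcd(74, 18) = 2 dividing 6, divide through: 37m ≡ 3 (mod 9).
Since gcd(37, 9) = 1, m ≡ 3·(37)⁻¹ ≡ 3 (mod 9). Smallest non-negative: 3.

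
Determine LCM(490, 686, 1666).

490 = 2 · 5 · 7²; 686 = 2 · 7³; 1666 = 2 · 7² · 17
lcm takes max exponent of each prime: 2 · 5 · 7³ · 17 = 58310

58310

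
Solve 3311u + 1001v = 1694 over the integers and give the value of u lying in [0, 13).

gcd(3311, 1001) = 77 (Euclid: 3311 = 3·1001 + 308; 1001 = 3·308 + 77; 308 = 4·77 + 0), and 77 | 1694.
Extended Euclid: 3311·(-3) + 1001·(10) = 77. Scale by 22: u₀ = -66.
General solution u = u₀ + 13t; reducing mod 13 gives u = 12 (and v = -38).

12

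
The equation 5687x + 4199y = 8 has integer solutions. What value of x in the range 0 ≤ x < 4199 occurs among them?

Reduce mod 4199: 5687x ≡ 8 (mod 4199). With g = gcd(5687, 4199) = 1 dividing 8, divide through: 5687x ≡ 8 (mod 4199).
Since gcd(5687, 4199) = 1, x ≡ 8·(5687)⁻¹ ≡ 1648 (mod 4199). Smallest non-negative: 1648.

1648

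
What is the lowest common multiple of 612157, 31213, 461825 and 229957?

7850622750425

612157 = 7² · 13 · 31²; 31213 = 7⁴ · 13; 461825 = 5² · 7² · 13 · 29; 229957 = 7² · 13 · 19²
lcm takes max exponent of each prime: 5² · 7⁴ · 13 · 19² · 29 · 31² = 7850622750425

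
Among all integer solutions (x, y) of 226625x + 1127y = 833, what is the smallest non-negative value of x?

20

Reduce mod 1127: 226625x ≡ 833 (mod 1127). With g = gcd(226625, 1127) = 49 dividing 833, divide through: 4625x ≡ 17 (mod 23).
Since gcd(4625, 23) = 1, x ≡ 17·(4625)⁻¹ ≡ 20 (mod 23). Smallest non-negative: 20.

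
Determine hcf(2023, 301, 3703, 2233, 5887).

7

gcd(2023, 301): 2023 = 6·301 + 217; 301 = 1·217 + 84; 217 = 2·84 + 49; 84 = 1·49 + 35; 49 = 1·35 + 14; 35 = 2·14 + 7; 14 = 2·7 + 0 → 7
gcd(7, 3703): 3703 = 529·7 + 0 → 7
gcd(7, 2233): 2233 = 319·7 + 0 → 7
gcd(7, 5887): 5887 = 841·7 + 0 → 7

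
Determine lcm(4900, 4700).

230300

4900 = 2² · 5² · 7²; 4700 = 2² · 5² · 47
max exponents: 2² · 5² · 7² · 47 = 230300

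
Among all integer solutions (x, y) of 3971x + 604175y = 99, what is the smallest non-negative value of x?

Reduce mod 604175: 3971x ≡ 99 (mod 604175). With g = gcd(3971, 604175) = 11 dividing 99, divide through: 361x ≡ 9 (mod 54925).
Since gcd(361, 54925) = 1, x ≡ 9·(361)⁻¹ ≡ 15519 (mod 54925). Smallest non-negative: 15519.

15519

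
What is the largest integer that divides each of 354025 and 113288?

Euclid: 354025 = 3·113288 + 14161; 113288 = 8·14161 + 0. Last nonzero remainder: 14161.

14161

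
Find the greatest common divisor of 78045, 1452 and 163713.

78045 = 3 · 5 · 11² · 43; 1452 = 2² · 3 · 11²; 163713 = 3 · 11³ · 41
gcd takes min exponent of each prime: 3 · 11² = 363

363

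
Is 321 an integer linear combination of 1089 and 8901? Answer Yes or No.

By Bézout, 1089s − 8901t = 321 has integer solutions iff gcd(1089, 8901) | 321.
Euclid: 8901 = 8·1089 + 189; 1089 = 5·189 + 144; 189 = 1·144 + 45; 144 = 3·45 + 9; 45 = 5·9 + 0. gcd = 9; 321 mod 9 = 6. No.

No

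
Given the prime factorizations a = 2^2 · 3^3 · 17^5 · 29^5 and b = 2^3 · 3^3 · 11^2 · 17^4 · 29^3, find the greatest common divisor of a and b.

min exponent per shared prime: 2^2 · 3^3 · 17^4 · 29^3 = 219995316252

219995316252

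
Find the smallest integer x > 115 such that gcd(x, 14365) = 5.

Multiples of 5 above 115: 5·24, 5·25, … . Need the cofactor coprime to 14365/5 = 2873.
Checking s = 24, 25, … the first with gcd(s, 2873) = 1 is s = 24, giving 120.

120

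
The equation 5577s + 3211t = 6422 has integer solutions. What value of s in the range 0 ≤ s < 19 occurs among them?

Reduce mod 3211: 5577s ≡ 6422 (mod 3211). With g = gcd(5577, 3211) = 169 dividing 6422, divide through: 33s ≡ 38 (mod 19).
Since gcd(33, 19) = 1, s ≡ 38·(33)⁻¹ ≡ 0 (mod 19). Smallest non-negative: 0.

0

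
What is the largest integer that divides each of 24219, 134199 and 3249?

9

gcd(24219, 134199): 134199 = 5·24219 + 13104; 24219 = 1·13104 + 11115; 13104 = 1·11115 + 1989; 11115 = 5·1989 + 1170; 1989 = 1·1170 + 819; 1170 = 1·819 + 351; 819 = 2·351 + 117; 351 = 3·117 + 0 → 117
gcd(117, 3249): 3249 = 27·117 + 90; 117 = 1·90 + 27; 90 = 3·27 + 9; 27 = 3·9 + 0 → 9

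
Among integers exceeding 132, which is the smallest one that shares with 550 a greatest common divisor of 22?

Multiples of 22 above 132: 22·7, 22·8, … . Need the cofactor coprime to 550/22 = 25.
Checking s = 7, 8, … the first with gcd(s, 25) = 1 is s = 7, giving 154.

154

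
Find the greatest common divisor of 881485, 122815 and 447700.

605

881485 = 5 · 11² · 31 · 47; 122815 = 5 · 7 · 11² · 29; 447700 = 2² · 5² · 11² · 37
gcd takes min exponent of each prime: 5 · 11² = 605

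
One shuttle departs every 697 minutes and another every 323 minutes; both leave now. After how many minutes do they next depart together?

697 = 17 · 41; 323 = 17 · 19
max exponents: 17 · 19 · 41 = 13243

13243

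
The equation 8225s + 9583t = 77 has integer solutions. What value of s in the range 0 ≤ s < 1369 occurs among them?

7

Reduce mod 9583: 8225s ≡ 77 (mod 9583). With g = gcd(8225, 9583) = 7 dividing 77, divide through: 1175s ≡ 11 (mod 1369).
Since gcd(1175, 1369) = 1, s ≡ 11·(1175)⁻¹ ≡ 7 (mod 1369). Smallest non-negative: 7.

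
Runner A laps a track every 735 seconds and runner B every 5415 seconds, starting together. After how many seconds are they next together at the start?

265335

735 = 3 · 5 · 7²; 5415 = 3 · 5 · 19²
max exponents: 3 · 5 · 7² · 19² = 265335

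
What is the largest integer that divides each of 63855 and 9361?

63855 = 3³ · 5 · 11 · 43
9361 = 11 · 23 · 37
Common: 11 = 11

11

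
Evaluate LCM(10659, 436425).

140965275

gcd first: 436425 = 40·10659 + 10065; 10659 = 1·10065 + 594; 10065 = 16·594 + 561; 594 = 1·561 + 33; 561 = 17·33 + 0 → gcd = 33
lcm = 10659·436425/gcd = 4651854075/33 = 140965275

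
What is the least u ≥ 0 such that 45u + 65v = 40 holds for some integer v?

11

Euclid: 65 = 1·45 + 20; 45 = 2·20 + 5; 20 = 4·5 + 0 → gcd = 5; 40 = 5·8.
Back-substitution yields 45·(3) + 65·(-2) = 5, so one solution is u = 3·8 = 24, v = -2·8 = -16.
Solutions in u differ by 65/5 = 13; the one in [0, 13) is 24 mod 13 = 11.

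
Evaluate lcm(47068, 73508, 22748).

104661204956

lcm(47068, 73508) = 47068·73508/gcd = 3459874544/4 = 864968636
lcm(864968636, 22748) = 864968636·22748/gcd = 19676306531728/188 = 104661204956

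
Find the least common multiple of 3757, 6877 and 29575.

4521455575

3757 = 13 · 17²; 6877 = 13 · 23²; 29575 = 5² · 7 · 13²
lcm takes max exponent of each prime: 5² · 7 · 13² · 17² · 23² = 4521455575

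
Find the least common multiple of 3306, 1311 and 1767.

2357178

3306 = 2 · 3 · 19 · 29; 1311 = 3 · 19 · 23; 1767 = 3 · 19 · 31
lcm takes max exponent of each prime: 2 · 3 · 19 · 23 · 29 · 31 = 2357178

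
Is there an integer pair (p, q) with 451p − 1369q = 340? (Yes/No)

Yes

gcd(451, 1369): 1369 = 3·451 + 16; 451 = 28·16 + 3; 16 = 5·3 + 1; 3 = 3·1 + 0 → 1
1 divides 340, so a solution exists.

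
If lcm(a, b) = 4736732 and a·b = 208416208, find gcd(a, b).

From gcd × lcm = ab: gcd = 208416208 / 4736732 = 44.

44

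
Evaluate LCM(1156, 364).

105196

1156 = 2² · 17²; 364 = 2² · 7 · 13
max exponents: 2² · 7 · 13 · 17² = 105196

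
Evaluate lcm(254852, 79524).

5066712612

254852 = 2² · 13³ · 29; 79524 = 2² · 3² · 47²
max exponents: 2² · 3² · 13³ · 29 · 47² = 5066712612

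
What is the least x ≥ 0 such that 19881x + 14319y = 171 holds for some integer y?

Reduce mod 14319: 19881x ≡ 171 (mod 14319). With g = gcd(19881, 14319) = 9 dividing 171, divide through: 2209x ≡ 19 (mod 1591).
Since gcd(2209, 1591) = 1, x ≡ 19·(2209)⁻¹ ≡ 708 (mod 1591). Smallest non-negative: 708.

708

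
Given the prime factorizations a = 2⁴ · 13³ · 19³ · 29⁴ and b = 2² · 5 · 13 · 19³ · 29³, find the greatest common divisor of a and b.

min exponent per shared prime: 2² · 13 · 19³ · 29³ = 8698775852

8698775852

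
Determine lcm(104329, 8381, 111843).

104329 = 17² · 19²; 8381 = 17² · 29; 111843 = 3² · 17² · 43
lcm takes max exponent of each prime: 3² · 17² · 19² · 29 · 43 = 1170884367

1170884367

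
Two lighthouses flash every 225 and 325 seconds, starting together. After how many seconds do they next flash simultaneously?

2925

225 = 3² · 5²; 325 = 5² · 13
max exponents: 3² · 5² · 13 = 2925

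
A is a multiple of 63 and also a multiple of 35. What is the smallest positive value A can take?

gcd first: 63 = 1·35 + 28; 35 = 1·28 + 7; 28 = 4·7 + 0 → gcd = 7
lcm = 63·35/gcd = 2205/7 = 315

315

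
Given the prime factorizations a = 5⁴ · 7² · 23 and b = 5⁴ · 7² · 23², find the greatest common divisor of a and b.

704375

min exponent per shared prime: 5⁴ · 7² · 23 = 704375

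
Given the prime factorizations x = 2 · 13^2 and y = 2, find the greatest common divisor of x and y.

min exponent per shared prime: 2 = 2

2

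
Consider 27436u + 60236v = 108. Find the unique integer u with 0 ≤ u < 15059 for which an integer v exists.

9096

Reduce mod 60236: 27436u ≡ 108 (mod 60236). With g = gcd(27436, 60236) = 4 dividing 108, divide through: 6859u ≡ 27 (mod 15059).
Since gcd(6859, 15059) = 1, u ≡ 27·(6859)⁻¹ ≡ 9096 (mod 15059). Smallest non-negative: 9096.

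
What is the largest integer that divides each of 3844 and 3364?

4

Euclid: 3844 = 1·3364 + 480; 3364 = 7·480 + 4; 480 = 120·4 + 0. Last nonzero remainder: 4.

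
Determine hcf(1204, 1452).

4

1204 = 2² · 7 · 43
1452 = 2² · 3 · 11²
Common: 2² = 4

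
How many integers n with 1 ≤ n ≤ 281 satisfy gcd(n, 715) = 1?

189

715 = 5·11·13. Inclusion–exclusion on these primes:
281 − ⌊281/5⌋ − ⌊281/11⌋ − ⌊281/13⌋ + ⌊281/55⌋ + ⌊281/65⌋ + ⌊281/143⌋ − ⌊281/715⌋ = 189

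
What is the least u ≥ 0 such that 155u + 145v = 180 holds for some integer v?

Euclid: 155 = 1·145 + 10; 145 = 14·10 + 5; 10 = 2·5 + 0 → gcd = 5; 180 = 5·36.
Back-substitution yields 155·(-14) + 145·(15) = 5, so one solution is u = -14·36 = -504, v = 15·36 = 540.
Solutions in u differ by 145/5 = 29; the one in [0, 29) is -504 mod 29 = 18.

18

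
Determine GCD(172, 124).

4

Euclid: 172 = 1·124 + 48; 124 = 2·48 + 28; 48 = 1·28 + 20; 28 = 1·20 + 8; 20 = 2·8 + 4; 8 = 2·4 + 0. Last nonzero remainder: 4.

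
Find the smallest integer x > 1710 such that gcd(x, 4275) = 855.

Multiples of 855 above 1710: 855·3, 855·4, … . Need the cofactor coprime to 4275/855 = 5.
Checking s = 3, 4, … the first with gcd(s, 5) = 1 is s = 3, giving 2565.

2565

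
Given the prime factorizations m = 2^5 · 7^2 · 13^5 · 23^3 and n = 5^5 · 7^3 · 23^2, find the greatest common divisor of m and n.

25921

min exponent per shared prime: 7^2 · 23^2 = 25921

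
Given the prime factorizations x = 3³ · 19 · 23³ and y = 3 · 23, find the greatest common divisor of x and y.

min exponent per shared prime: 3 · 23 = 69

69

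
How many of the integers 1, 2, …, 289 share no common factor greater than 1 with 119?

233

119 = 7·17. Inclusion–exclusion on these primes:
289 − ⌊289/7⌋ − ⌊289/17⌋ + ⌊289/119⌋ = 233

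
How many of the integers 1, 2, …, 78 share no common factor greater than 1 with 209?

67

209 = 11·19. Inclusion–exclusion on these primes:
78 − ⌊78/11⌋ − ⌊78/19⌋ + ⌊78/209⌋ = 67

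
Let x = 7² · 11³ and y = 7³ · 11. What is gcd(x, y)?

min exponent per shared prime: 7² · 11 = 539

539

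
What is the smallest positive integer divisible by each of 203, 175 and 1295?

187775

lcm(203, 175) = 203·175/gcd = 35525/7 = 5075
lcm(5075, 1295) = 5075·1295/gcd = 6572125/35 = 187775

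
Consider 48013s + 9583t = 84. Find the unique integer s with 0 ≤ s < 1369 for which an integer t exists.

392

Euclid: 48013 = 5·9583 + 98; 9583 = 97·98 + 77; 98 = 1·77 + 21; 77 = 3·21 + 14; 21 = 1·14 + 7; 14 = 2·7 + 0 → gcd = 7; 84 = 7·12.
Back-substitution yields 48013·(489) + 9583·(-2450) = 7, so one solution is s = 489·12 = 5868, t = -2450·12 = -29400.
Solutions in s differ by 9583/7 = 1369; the one in [0, 1369) is 5868 mod 1369 = 392.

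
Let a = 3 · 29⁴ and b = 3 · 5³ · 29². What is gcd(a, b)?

2523

min exponent per shared prime: 3 · 29² = 2523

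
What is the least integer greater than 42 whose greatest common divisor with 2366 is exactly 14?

gcd(m, 2366) = 14 forces 14 | m; write m = 14s. Then gcd(14s, 14·169) = 14·gcd(s, 169), so need gcd(s, 169) = 1.
14s > 42 gives s ≥ 4. The least s ≥ 4 coprime to 169 is 4, so m = 14·4 = 56.

56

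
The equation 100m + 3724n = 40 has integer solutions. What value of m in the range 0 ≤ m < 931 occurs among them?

Euclid: 3724 = 37·100 + 24; 100 = 4·24 + 4; 24 = 6·4 + 0 → gcd = 4; 40 = 4·10.
Back-substitution yields 100·(149) + 3724·(-4) = 4, so one solution is m = 149·10 = 1490, n = -4·10 = -40.
Solutions in m differ by 3724/4 = 931; the one in [0, 931) is 1490 mod 931 = 559.

559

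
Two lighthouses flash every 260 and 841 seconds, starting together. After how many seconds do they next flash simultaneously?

218660

gcd first: 841 = 3·260 + 61; 260 = 4·61 + 16; 61 = 3·16 + 13; 16 = 1·13 + 3; 13 = 4·3 + 1; 3 = 3·1 + 0 → gcd = 1
lcm = 260·841/gcd = 218660/1 = 218660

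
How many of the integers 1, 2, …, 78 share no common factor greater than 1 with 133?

63

Prime factors of 133: 7, 19. Count integers ≤ 78 divisible by none of them.
By inclusion–exclusion: 78 − ⌊78/7⌋ − ⌊78/19⌋ + ⌊78/133⌋ = 63.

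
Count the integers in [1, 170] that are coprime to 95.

129

95 = 5·19. Inclusion–exclusion on these primes:
170 − ⌊170/5⌋ − ⌊170/19⌋ + ⌊170/95⌋ = 129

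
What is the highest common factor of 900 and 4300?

100

900 = 2² · 3² · 5²
4300 = 2² · 5² · 43
Common: 2² · 5² = 100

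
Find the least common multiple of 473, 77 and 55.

16555

473 = 11 · 43; 77 = 7 · 11; 55 = 5 · 11
lcm takes max exponent of each prime: 5 · 7 · 11 · 43 = 16555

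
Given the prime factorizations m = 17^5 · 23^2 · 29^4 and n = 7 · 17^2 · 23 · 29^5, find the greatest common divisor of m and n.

min exponent per shared prime: 17^2 · 23 · 29^4 = 4701296807

4701296807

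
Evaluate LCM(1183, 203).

34307

gcd first: 1183 = 5·203 + 168; 203 = 1·168 + 35; 168 = 4·35 + 28; 35 = 1·28 + 7; 28 = 4·7 + 0 → gcd = 7
lcm = 1183·203/gcd = 240149/7 = 34307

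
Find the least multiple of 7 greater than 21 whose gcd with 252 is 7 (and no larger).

gcd(t, 252) = 7 forces 7 | t; write t = 7s. Then gcd(7s, 7·36) = 7·gcd(s, 36), so need gcd(s, 36) = 1.
7s > 21 gives s ≥ 4. The least s ≥ 4 coprime to 36 is 5, so t = 7·5 = 35.

35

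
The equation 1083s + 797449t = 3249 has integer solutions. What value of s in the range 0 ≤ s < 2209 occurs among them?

3

Reduce mod 797449: 1083s ≡ 3249 (mod 797449). With g = gcd(1083, 797449) = 361 dividing 3249, divide through: 3s ≡ 9 (mod 2209).
Since gcd(3, 2209) = 1, s ≡ 9·(3)⁻¹ ≡ 3 (mod 2209). Smallest non-negative: 3.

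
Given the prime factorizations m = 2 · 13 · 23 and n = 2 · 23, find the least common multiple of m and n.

max exponent per prime: 2 · 13 · 23 = 598

598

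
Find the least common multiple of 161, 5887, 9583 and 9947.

9082834481

lcm(161, 5887) = 161·5887/gcd = 947807/7 = 135401
lcm(135401, 9583) = 135401·9583/gcd = 1297547783/7 = 185363969
lcm(185363969, 9947) = 185363969·9947/gcd = 1843815399643/203 = 9082834481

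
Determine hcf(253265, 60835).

Euclid: 253265 = 4·60835 + 9925; 60835 = 6·9925 + 1285; 9925 = 7·1285 + 930; 1285 = 1·930 + 355; 930 = 2·355 + 220; 355 = 1·220 + 135; 220 = 1·135 + 85; 135 = 1·85 + 50; 85 = 1·50 + 35; 50 = 1·35 + 15; 35 = 2·15 + 5; 15 = 3·5 + 0. Last nonzero remainder: 5.

5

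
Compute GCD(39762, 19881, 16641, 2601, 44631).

9

39762 = 2 · 3² · 47²; 19881 = 3² · 47²; 16641 = 3² · 43²; 2601 = 3² · 17²; 44631 = 3⁴ · 19 · 29
gcd takes min exponent of each prime: 3² = 9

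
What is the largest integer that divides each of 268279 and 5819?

11

268279 = 11 · 29³
5819 = 11 · 23²
Common: 11 = 11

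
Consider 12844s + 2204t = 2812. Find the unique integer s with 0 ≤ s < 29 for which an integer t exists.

10

Reduce mod 2204: 12844s ≡ 2812 (mod 2204). With g = gcd(12844, 2204) = 76 dividing 2812, divide through: 169s ≡ 37 (mod 29).
Since gcd(169, 29) = 1, s ≡ 37·(169)⁻¹ ≡ 10 (mod 29). Smallest non-negative: 10.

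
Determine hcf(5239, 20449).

169

Euclid: 20449 = 3·5239 + 4732; 5239 = 1·4732 + 507; 4732 = 9·507 + 169; 507 = 3·169 + 0. Last nonzero remainder: 169.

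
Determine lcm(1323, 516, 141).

1323 = 3³ · 7²; 516 = 2² · 3 · 43; 141 = 3 · 47
lcm takes max exponent of each prime: 2² · 3³ · 7² · 43 · 47 = 10695132

10695132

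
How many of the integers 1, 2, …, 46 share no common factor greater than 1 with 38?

Prime factors of 38: 2, 19. Count integers ≤ 46 divisible by none of them.
By inclusion–exclusion: 46 − ⌊46/2⌋ − ⌊46/19⌋ + ⌊46/38⌋ = 22.

22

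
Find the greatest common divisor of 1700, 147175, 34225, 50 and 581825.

gcd(1700, 147175): 147175 = 86·1700 + 975; 1700 = 1·975 + 725; 975 = 1·725 + 250; 725 = 2·250 + 225; 250 = 1·225 + 25; 225 = 9·25 + 0 → 25
gcd(25, 34225): 34225 = 1369·25 + 0 → 25
gcd(25, 50): 50 = 2·25 + 0 → 25
gcd(25, 581825): 581825 = 23273·25 + 0 → 25

25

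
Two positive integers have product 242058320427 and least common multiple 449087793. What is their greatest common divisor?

539

From gcd × lcm = ab: gcd = 242058320427 / 449087793 = 539.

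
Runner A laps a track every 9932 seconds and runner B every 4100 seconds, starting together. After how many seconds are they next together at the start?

10180300

9932 = 2² · 13 · 191; 4100 = 2² · 5² · 41
max exponents: 2² · 5² · 13 · 41 · 191 = 10180300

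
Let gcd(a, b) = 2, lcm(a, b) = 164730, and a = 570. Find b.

a·b = gcd·lcm = 2·164730 = 329460, so b = 329460/570 = 578.

578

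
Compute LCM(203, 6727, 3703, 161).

103198907

203 = 7 · 29; 6727 = 7 · 31²; 3703 = 7 · 23²; 161 = 7 · 23
lcm takes max exponent of each prime: 7 · 23² · 29 · 31² = 103198907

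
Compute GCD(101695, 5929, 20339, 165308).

gcd(101695, 5929): 101695 = 17·5929 + 902; 5929 = 6·902 + 517; 902 = 1·517 + 385; 517 = 1·385 + 132; 385 = 2·132 + 121; 132 = 1·121 + 11; 121 = 11·11 + 0 → 11
gcd(11, 20339): 20339 = 1849·11 + 0 → 11
gcd(11, 165308): 165308 = 15028·11 + 0 → 11

11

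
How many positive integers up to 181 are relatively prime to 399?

99

Prime factors of 399: 3, 7, 19. Count integers ≤ 181 divisible by none of them.
By inclusion–exclusion: 181 − ⌊181/3⌋ − ⌊181/7⌋ − ⌊181/19⌋ + ⌊181/21⌋ + ⌊181/57⌋ + ⌊181/133⌋ − ⌊181/399⌋ = 99.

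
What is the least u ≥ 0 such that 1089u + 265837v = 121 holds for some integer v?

1953

Reduce mod 265837: 1089u ≡ 121 (mod 265837). With g = gcd(1089, 265837) = 121 dividing 121, divide through: 9u ≡ 1 (mod 2197).
Since gcd(9, 2197) = 1, u ≡ 1·(9)⁻¹ ≡ 1953 (mod 2197). Smallest non-negative: 1953.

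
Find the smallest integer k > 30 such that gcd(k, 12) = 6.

12 = 6·2. Any k with gcd(k, 12) = 6 is a multiple of 6, say 6s, with s coprime to 2.
Need s > 30/6, so s ≥ 6. First s ≥ 6 with gcd(s, 2) = 1 is s = 7. Thus k = 6·7 = 42.

42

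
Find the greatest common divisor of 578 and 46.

Euclid: 578 = 12·46 + 26; 46 = 1·26 + 20; 26 = 1·20 + 6; 20 = 3·6 + 2; 6 = 3·2 + 0. Last nonzero remainder: 2.

2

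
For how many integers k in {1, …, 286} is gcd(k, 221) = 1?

249

221 = 13·17. Inclusion–exclusion on these primes:
286 − ⌊286/13⌋ − ⌊286/17⌋ + ⌊286/221⌋ = 249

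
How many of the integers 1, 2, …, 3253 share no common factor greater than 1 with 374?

1392

Prime factors of 374: 2, 11, 17. Count integers ≤ 3253 divisible by none of them.
By inclusion–exclusion: 3253 − ⌊3253/2⌋ − ⌊3253/11⌋ − ⌊3253/17⌋ + ⌊3253/22⌋ + ⌊3253/34⌋ + ⌊3253/187⌋ − ⌊3253/374⌋ = 1392.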